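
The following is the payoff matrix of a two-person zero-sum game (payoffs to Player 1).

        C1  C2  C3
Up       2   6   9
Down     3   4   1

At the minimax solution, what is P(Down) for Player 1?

7/9

Row minima: Up → 2, Down → 1; maximin = 2.
Column maxima: C1 → 3, C2 → 6, C3 → 9; minimax = 3.
2 ≠ 3, so there is no saddle point; optimal play is mixed.
C2 is strictly dominated by C1 (it gives Player 1 strictly more in every row), so Player 2 never plays it.
On the remaining 2×2 (Up, Down vs C1, C3):
Let Player 1 play Up with probability p. Expected payoff against C1: 2p + 3(1−p) = −p + 3; against C3: 9p + 1(1−p) = 8p + 1.
Setting these equal: −p + 3 = 8p + 1 ⇒ −9p = -2 ⇒ p = 2/9, and the value is (-1)·(2/9) + 3 = 25/9.
For Player 2: with q = P(C1), equating Up's and Down's payoffs gives −7q + 9 = 2q + 1 ⇒ q = 8/9.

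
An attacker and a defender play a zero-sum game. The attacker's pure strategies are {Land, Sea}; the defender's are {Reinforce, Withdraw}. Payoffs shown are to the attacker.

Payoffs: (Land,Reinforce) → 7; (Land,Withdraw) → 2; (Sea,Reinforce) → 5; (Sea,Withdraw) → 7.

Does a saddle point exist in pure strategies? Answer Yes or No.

Row minima: Land → 2, Sea → 5; maximin = 5.
Column maxima: Reinforce → 7, Withdraw → 7; minimax = 7.
5 ≠ 7, so no pure-strategy equilibrium exists.

No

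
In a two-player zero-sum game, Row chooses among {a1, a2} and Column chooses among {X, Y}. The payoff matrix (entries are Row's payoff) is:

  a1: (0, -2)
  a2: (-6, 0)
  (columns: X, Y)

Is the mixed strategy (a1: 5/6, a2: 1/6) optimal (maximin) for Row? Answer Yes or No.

No

Against X this mix gives (5/6)·0 + (1/6)·(-6) = -1.
Against Y this mix gives (5/6)·(-2) + (1/6)·0 = -5/3.
Column will play Y, holding Row to -5/3. Shifting weight toward the row that does better against Y would raise this floor (the equalizing mix achieves -3/2 against both Y and X), so the proposed strategy is not optimal.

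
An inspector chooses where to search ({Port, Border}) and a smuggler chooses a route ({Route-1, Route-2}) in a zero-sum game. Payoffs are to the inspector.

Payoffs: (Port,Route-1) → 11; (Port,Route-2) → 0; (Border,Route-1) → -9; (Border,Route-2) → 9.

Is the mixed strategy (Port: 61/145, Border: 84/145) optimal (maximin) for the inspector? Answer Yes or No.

Against Route-1 this mix gives (61/145)·11 + (84/145)·(-9) = -17/29.
Against Route-2 this mix gives (61/145)·0 + (84/145)·9 = 756/145.
The smuggler will play Route-1, holding the inspector to -17/29. Shifting weight toward the row that does better against Route-1 would raise this floor (the equalizing mix achieves 99/29 against both Route-1 and Route-2), so the proposed strategy is not optimal.

No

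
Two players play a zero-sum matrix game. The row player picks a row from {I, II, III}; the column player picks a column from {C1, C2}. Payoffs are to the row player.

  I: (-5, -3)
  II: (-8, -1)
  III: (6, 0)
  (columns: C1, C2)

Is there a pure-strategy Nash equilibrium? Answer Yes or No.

Yes

Row minima: I → -5, II → -8, III → 0; maximin = 0.
Column maxima: C1 → 6, C2 → 0; minimax = 0.
maximin = minimax = 0, so a saddle point exists.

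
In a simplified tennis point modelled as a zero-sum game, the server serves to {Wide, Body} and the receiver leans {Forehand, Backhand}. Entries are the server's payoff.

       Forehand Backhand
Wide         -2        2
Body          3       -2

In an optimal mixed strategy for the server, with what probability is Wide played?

5/9

Row minima: Wide → -2, Body → -2; maximin = -2.
Column maxima: Forehand → 3, Backhand → 2; minimax = 2.
-2 ≠ 2, so there is no saddle point; optimal play is mixed.
Let the server play Wide with probability p. Expected payoff against Forehand: (-2)p + 3(1−p) = −5p + 3; against Backhand: 2p + (-2)(1−p) = 4p − 2.
Setting these equal: −5p + 3 = 4p − 2 ⇒ −9p = -5 ⇒ p = 5/9, and the value is (-5)·(5/9) + 3 = 2/9.
For the receiver: with q = P(Forehand), equating Wide's and Body's payoffs gives −4q + 2 = 5q − 2 ⇒ q = 4/9.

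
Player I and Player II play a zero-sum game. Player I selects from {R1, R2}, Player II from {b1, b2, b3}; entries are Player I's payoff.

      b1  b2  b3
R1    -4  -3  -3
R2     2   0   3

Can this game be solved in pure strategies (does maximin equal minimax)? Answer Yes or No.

Row minima: R1 → -4, R2 → 0; maximin = 0.
Column maxima: b1 → 2, b2 → 0, b3 → 3; minimax = 0.
maximin = minimax = 0, so a saddle point exists.

Yes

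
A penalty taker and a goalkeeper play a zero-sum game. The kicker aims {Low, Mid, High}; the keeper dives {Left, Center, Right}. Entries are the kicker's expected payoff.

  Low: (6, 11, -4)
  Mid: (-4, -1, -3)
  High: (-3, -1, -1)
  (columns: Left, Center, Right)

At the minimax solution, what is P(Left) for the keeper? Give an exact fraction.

Row minima: Low → -4, Mid → -4, High → -3; maximin = -3.
Column maxima: Left → 6, Center → 11, Right → -1; minimax = -1.
-3 ≠ -1, so there is no saddle point; optimal play is mixed.
Center is strictly dominated by Left (it gives the kicker strictly more in every row), so the keeper never plays it.
With Center eliminated, Mid is strictly dominated by High (High gives the kicker strictly more in every remaining column), so the kicker never plays it.
On the remaining 2×2 (Low, High vs Left, Right):
Let the kicker play Low with probability p. Expected payoff against Left: 6p + (-3)(1−p) = 9p − 3; against Right: (-4)p + (-1)(1−p) = −3p − 1.
Setting these equal: 9p − 3 = −3p − 1 ⇒ 12p = 2 ⇒ p = 1/6, and the value is (9)·(1/6) − 3 = -3/2.
For the keeper: with q = P(Left), equating Low's and High's payoffs gives 10q − 4 = −2q − 1 ⇒ q = 1/4.

1/4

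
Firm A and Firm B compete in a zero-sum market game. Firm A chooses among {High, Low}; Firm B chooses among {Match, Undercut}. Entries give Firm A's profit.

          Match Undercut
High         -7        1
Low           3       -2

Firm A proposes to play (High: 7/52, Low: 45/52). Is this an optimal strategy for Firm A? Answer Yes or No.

No

Against Match this mix gives (7/52)·(-7) + (45/52)·3 = 43/26.
Against Undercut this mix gives (7/52)·1 + (45/52)·(-2) = -83/52.
Firm B will play Undercut, holding Firm A to -83/52. Shifting weight toward the row that does better against Undercut would raise this floor (the equalizing mix achieves -11/13 against both Undercut and Match), so the proposed strategy is not optimal.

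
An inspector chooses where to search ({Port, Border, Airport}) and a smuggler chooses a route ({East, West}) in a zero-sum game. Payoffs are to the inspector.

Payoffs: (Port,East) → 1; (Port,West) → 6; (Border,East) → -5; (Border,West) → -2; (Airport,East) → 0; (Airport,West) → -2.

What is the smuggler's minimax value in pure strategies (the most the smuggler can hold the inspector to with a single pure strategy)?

1

Column maxima: East → 1, West → 6.
The smallest of these is 1.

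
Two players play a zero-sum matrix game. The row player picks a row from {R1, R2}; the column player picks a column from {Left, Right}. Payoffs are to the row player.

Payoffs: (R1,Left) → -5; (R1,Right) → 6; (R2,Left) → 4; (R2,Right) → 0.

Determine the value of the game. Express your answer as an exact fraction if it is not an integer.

8/5

Row minima: R1 → -5, R2 → 0; maximin = 0.
Column maxima: Left → 4, Right → 6; minimax = 4.
0 ≠ 4, so there is no saddle point; optimal play is mixed.
Let the row player play R1 with probability p. Expected payoff against Left: (-5)p + 4(1−p) = −9p + 4; against Right: 6p + 0(1−p) = 6p.
Setting these equal: −9p + 4 = 6p ⇒ −15p = -4 ⇒ p = 4/15, and the value is (-9)·(4/15) + 4 = 8/5.
For the column player: with q = P(Left), equating R1's and R2's payoffs gives −11q + 6 = 4q ⇒ q = 2/5.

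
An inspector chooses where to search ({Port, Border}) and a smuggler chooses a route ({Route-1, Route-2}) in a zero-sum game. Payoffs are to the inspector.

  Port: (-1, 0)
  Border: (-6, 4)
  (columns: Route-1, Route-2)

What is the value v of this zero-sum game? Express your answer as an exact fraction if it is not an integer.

-1

Row minima: Port → -1, Border → -6; maximin = -1.
Column maxima: Route-1 → -1, Route-2 → 4; minimax = -1.
Since maximin = minimax = -1, there is a saddle point and the value is -1.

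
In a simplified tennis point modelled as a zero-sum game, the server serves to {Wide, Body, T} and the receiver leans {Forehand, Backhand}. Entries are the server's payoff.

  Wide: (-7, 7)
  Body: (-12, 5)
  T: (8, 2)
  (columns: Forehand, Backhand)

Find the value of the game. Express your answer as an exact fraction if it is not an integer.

7/2

Row minima: Wide → -7, Body → -12, T → 2; maximin = 2.
Column maxima: Forehand → 8, Backhand → 7; minimax = 7.
2 ≠ 7, so there is no saddle point; optimal play is mixed.
Body is strictly dominated by Wide, so the server never plays it.
On the remaining 2×2 (Wide, T vs Forehand, Backhand):
Let the server play Wide with probability p. Expected payoff against Forehand: (-7)p + 8(1−p) = −15p + 8; against Backhand: 7p + 2(1−p) = 5p + 2.
Setting these equal: −15p + 8 = 5p + 2 ⇒ −20p = -6 ⇒ p = 3/10, and the value is (-15)·(3/10) + 8 = 7/2.
For the receiver: with q = P(Forehand), equating Wide's and T's payoffs gives −14q + 7 = 6q + 2 ⇒ q = 1/4.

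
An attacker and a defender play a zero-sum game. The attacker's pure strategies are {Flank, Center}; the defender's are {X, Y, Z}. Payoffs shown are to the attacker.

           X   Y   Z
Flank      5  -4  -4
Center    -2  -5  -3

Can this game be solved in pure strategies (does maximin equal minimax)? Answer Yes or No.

Row minima: Flank → -4, Center → -5; maximin = -4.
Column maxima: X → 5, Y → -4, Z → -3; minimax = -4.
maximin = minimax = -4, so a saddle point exists.

Yes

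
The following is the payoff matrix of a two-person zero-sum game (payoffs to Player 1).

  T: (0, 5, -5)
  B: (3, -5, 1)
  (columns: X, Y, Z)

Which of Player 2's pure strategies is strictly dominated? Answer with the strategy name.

X

Z holds Player 1's payoff strictly below X in every row: -5 < 0, 1 < 3.
So X is strictly dominated for Player 2.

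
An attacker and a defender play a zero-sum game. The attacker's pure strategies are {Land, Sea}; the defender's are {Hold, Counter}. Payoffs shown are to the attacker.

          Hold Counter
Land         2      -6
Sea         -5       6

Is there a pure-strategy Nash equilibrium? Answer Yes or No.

Row minima: Land → -6, Sea → -5; maximin = -5.
Column maxima: Hold → 2, Counter → 6; minimax = 2.
-5 ≠ 2, so no pure-strategy equilibrium exists.

No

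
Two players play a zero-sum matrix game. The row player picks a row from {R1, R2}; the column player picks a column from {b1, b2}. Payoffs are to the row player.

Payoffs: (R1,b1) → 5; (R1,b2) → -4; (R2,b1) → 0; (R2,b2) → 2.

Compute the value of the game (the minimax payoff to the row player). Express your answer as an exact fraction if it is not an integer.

10/11

Row minima: R1 → -4, R2 → 0; maximin = 0.
Column maxima: b1 → 5, b2 → 2; minimax = 2.
0 ≠ 2, so there is no saddle point; optimal play is mixed.
Let the row player play R1 with probability p. Expected payoff against b1: 5p + 0(1−p) = 5p; against b2: (-4)p + 2(1−p) = −6p + 2.
Setting these equal: 5p = −6p + 2 ⇒ 11p = 2 ⇒ p = 2/11, and the value is (5)·(2/11) = 10/11.
For the column player: with q = P(b1), equating R1's and R2's payoffs gives 9q − 4 = −2q + 2 ⇒ q = 6/11.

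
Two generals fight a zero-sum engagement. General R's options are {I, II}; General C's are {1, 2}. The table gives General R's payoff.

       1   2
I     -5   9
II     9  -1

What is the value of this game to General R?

19/6

Row minima: I → -5, II → -1; maximin = -1.
Column maxima: 1 → 9, 2 → 9; minimax = 9.
-1 ≠ 9, so there is no saddle point; optimal play is mixed.
Let General R play I with probability p. Expected payoff against 1: (-5)p + 9(1−p) = −14p + 9; against 2: 9p + (-1)(1−p) = 10p − 1.
Setting these equal: −14p + 9 = 10p − 1 ⇒ −24p = -10 ⇒ p = 5/12, and the value is (-14)·(5/12) + 9 = 19/6.
For General C: with q = P(1), equating I's and II's payoffs gives −14q + 9 = 10q − 1 ⇒ q = 5/12.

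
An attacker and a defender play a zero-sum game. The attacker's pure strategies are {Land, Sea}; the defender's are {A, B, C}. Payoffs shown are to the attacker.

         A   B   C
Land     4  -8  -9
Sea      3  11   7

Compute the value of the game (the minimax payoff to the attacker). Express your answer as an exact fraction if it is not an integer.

55/17

Row minima: Land → -9, Sea → 3; maximin = 3.
Column maxima: A → 4, B → 11, C → 7; minimax = 4.
3 ≠ 4, so there is no saddle point; optimal play is mixed.
B is strictly dominated by C (it gives the attacker strictly more in every row), so the defender never plays it.
On the remaining 2×2 (Land, Sea vs A, C):
Let the attacker play Land with probability p. Expected payoff against A: 4p + 3(1−p) = p + 3; against C: (-9)p + 7(1−p) = −16p + 7.
Setting these equal: p + 3 = −16p + 7 ⇒ 17p = 4 ⇒ p = 4/17, and the value is (1)·(4/17) + 3 = 55/17.
For the defender: with q = P(A), equating Land's and Sea's payoffs gives 13q − 9 = −4q + 7 ⇒ q = 16/17.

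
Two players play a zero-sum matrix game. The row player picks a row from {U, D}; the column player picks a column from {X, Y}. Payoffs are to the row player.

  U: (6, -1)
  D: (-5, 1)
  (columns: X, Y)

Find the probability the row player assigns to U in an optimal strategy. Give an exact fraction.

Row minima: U → -1, D → -5; maximin = -1.
Column maxima: X → 6, Y → 1; minimax = 1.
-1 ≠ 1, so there is no saddle point; optimal play is mixed.
Let the row player play U with probability p. Expected payoff against X: 6p + (-5)(1−p) = 11p − 5; against Y: (-1)p + 1(1−p) = −2p + 1.
Setting these equal: 11p − 5 = −2p + 1 ⇒ 13p = 6 ⇒ p = 6/13, and the value is (11)·(6/13) − 5 = 1/13.
For the column player: with q = P(X), equating U's and D's payoffs gives 7q − 1 = −6q + 1 ⇒ q = 2/13.

6/13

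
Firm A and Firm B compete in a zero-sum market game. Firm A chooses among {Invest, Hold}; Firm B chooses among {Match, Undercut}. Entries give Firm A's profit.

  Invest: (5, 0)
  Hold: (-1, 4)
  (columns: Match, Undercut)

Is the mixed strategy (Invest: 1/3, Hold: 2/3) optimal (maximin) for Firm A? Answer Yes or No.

No

Against Match this mix gives (1/3)·5 + (2/3)·(-1) = 1.
Against Undercut this mix gives (1/3)·0 + (2/3)·4 = 8/3.
Firm B will play Match, holding Firm A to 1. Shifting weight toward the row that does better against Match would raise this floor (the equalizing mix achieves 2 against both Match and Undercut), so the proposed strategy is not optimal.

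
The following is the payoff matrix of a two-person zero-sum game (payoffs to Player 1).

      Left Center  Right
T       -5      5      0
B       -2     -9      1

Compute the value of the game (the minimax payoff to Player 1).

Row minima: T → -5, B → -9; maximin = -5.
Column maxima: Left → -2, Center → 5, Right → 1; minimax = -2.
-5 ≠ -2, so there is no saddle point; optimal play is mixed.
Right is strictly dominated by Left (it gives Player 1 strictly more in every row), so Player 2 never plays it.
On the remaining 2×2 (T, B vs Left, Center):
Let Player 1 play T with probability p. Expected payoff against Left: (-5)p + (-2)(1−p) = −3p − 2; against Center: 5p + (-9)(1−p) = 14p − 9.
Setting these equal: −3p − 2 = 14p − 9 ⇒ −17p = -7 ⇒ p = 7/17, and the value is (-3)·(7/17) − 2 = -55/17.
For Player 2: with q = P(Left), equating T's and B's payoffs gives −10q + 5 = 7q − 9 ⇒ q = 14/17.

-55/17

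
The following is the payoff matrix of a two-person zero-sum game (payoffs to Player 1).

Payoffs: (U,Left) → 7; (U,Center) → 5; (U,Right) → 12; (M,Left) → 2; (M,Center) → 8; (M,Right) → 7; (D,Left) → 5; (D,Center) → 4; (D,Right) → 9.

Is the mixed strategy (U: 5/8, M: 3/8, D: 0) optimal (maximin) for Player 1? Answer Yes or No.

Against Left this mix gives (5/8)·7 + (3/8)·2 = 41/8.
Against Center this mix gives (5/8)·5 + (3/8)·8 = 49/8.
Against Right this mix gives (5/8)·12 + (3/8)·7 = 81/8.
Player 2 will play Left, holding Player 1 to 41/8. Shifting weight toward the row that does better against Left would raise this floor (the equalizing mix achieves 23/4 against both Left and Center), so the proposed strategy is not optimal.

No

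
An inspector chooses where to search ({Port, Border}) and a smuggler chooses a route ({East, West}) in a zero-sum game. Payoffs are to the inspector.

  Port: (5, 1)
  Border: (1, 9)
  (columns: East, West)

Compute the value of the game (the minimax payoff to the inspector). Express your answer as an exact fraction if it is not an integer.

11/3

Row minima: Port → 1, Border → 1; maximin = 1.
Column maxima: East → 5, West → 9; minimax = 5.
1 ≠ 5, so there is no saddle point; optimal play is mixed.
Let the inspector play Port with probability p. Expected payoff against East: 5p + 1(1−p) = 4p + 1; against West: 1p + 9(1−p) = −8p + 9.
Setting these equal: 4p + 1 = −8p + 9 ⇒ 12p = 8 ⇒ p = 2/3, and the value is (4)·(2/3) + 1 = 11/3.
For the smuggler: with q = P(East), equating Port's and Border's payoffs gives 4q + 1 = −8q + 9 ⇒ q = 2/3.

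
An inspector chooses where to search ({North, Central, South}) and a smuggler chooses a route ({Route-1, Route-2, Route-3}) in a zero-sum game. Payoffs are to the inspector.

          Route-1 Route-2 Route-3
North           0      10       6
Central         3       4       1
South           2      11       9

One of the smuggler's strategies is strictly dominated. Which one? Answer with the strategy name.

Route-1 holds the inspector's payoff strictly below Route-2 in every row: 0 < 10, 3 < 4, 2 < 11.
So Route-2 is strictly dominated for the smuggler.

Route-2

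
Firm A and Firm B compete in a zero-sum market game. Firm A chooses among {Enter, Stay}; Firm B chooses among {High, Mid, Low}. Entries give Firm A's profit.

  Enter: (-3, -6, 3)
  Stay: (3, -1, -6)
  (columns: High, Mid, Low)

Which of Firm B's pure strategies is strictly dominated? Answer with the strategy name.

High

Mid holds Firm A's payoff strictly below High in every row: -6 < -3, -1 < 3.
So High is strictly dominated for Firm B.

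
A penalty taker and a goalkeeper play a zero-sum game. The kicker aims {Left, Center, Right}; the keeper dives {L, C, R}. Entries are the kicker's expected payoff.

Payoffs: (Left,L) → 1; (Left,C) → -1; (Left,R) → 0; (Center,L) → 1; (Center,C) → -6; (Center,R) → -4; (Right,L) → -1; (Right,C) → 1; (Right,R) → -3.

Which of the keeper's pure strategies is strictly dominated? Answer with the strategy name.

R holds the kicker's payoff strictly below L in every row: 0 < 1, -4 < 1, -3 < -1.
So L is strictly dominated for the keeper.

L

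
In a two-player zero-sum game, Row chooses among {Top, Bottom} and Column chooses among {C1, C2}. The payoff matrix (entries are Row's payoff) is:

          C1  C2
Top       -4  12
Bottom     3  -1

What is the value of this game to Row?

8/5

Row minima: Top → -4, Bottom → -1; maximin = -1.
Column maxima: C1 → 3, C2 → 12; minimax = 3.
-1 ≠ 3, so there is no saddle point; optimal play is mixed.
Let Row play Top with probability p. Expected payoff against C1: (-4)p + 3(1−p) = −7p + 3; against C2: 12p + (-1)(1−p) = 13p − 1.
Setting these equal: −7p + 3 = 13p − 1 ⇒ −20p = -4 ⇒ p = 1/5, and the value is (-7)·(1/5) + 3 = 8/5.
For Column: with q = P(C1), equating Top's and Bottom's payoffs gives −16q + 12 = 4q − 1 ⇒ q = 13/20.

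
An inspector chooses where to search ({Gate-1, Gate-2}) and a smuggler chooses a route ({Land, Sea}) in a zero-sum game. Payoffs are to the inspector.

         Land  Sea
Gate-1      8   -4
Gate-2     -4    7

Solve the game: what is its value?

Row minima: Gate-1 → -4, Gate-2 → -4; maximin = -4.
Column maxima: Land → 8, Sea → 7; minimax = 7.
-4 ≠ 7, so there is no saddle point; optimal play is mixed.
Let the inspector play Gate-1 with probability p. Expected payoff against Land: 8p + (-4)(1−p) = 12p − 4; against Sea: (-4)p + 7(1−p) = −11p + 7.
Setting these equal: 12p − 4 = −11p + 7 ⇒ 23p = 11 ⇒ p = 11/23, and the value is (12)·(11/23) − 4 = 40/23.
For the smuggler: with q = P(Land), equating Gate-1's and Gate-2's payoffs gives 12q − 4 = −11q + 7 ⇒ q = 11/23.

40/23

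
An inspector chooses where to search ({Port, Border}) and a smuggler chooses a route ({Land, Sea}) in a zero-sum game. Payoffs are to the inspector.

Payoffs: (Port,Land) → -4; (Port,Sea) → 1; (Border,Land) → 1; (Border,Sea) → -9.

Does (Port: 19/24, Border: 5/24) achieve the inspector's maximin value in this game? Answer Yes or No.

Against Land this mix gives (19/24)·(-4) + (5/24)·1 = -71/24.
Against Sea this mix gives (19/24)·1 + (5/24)·(-9) = -13/12.
The smuggler will play Land, holding the inspector to -71/24. Shifting weight toward the row that does better against Land would raise this floor (the equalizing mix achieves -7/3 against both Land and Sea), so the proposed strategy is not optimal.

No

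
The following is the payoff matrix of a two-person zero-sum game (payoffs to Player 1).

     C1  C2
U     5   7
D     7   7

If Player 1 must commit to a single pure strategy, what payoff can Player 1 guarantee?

Row minima: U → 5, D → 7.
The best of these is 7.

7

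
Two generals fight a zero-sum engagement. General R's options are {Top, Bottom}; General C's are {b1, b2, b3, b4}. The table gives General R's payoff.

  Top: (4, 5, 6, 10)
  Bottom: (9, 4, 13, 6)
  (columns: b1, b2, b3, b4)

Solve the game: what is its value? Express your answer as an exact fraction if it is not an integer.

29/6

Row minima: Top → 4, Bottom → 4; maximin = 4.
Column maxima: b1 → 9, b2 → 5, b3 → 13, b4 → 10; minimax = 5.
4 ≠ 5, so there is no saddle point; optimal play is mixed.
b3 is strictly dominated by b1 (it gives General R strictly more in every row), so General C never plays it.
b4 is strictly dominated by b2 (it gives General R strictly more in every row), so General C never plays it.
On the remaining 2×2 (Top, Bottom vs b1, b2):
Let General R play Top with probability p. Expected payoff against b1: 4p + 9(1−p) = −5p + 9; against b2: 5p + 4(1−p) = p + 4.
Setting these equal: −5p + 9 = p + 4 ⇒ −6p = -5 ⇒ p = 5/6, and the value is (-5)·(5/6) + 9 = 29/6.
For General C: with q = P(b1), equating Top's and Bottom's payoffs gives −q + 5 = 5q + 4 ⇒ q = 1/6.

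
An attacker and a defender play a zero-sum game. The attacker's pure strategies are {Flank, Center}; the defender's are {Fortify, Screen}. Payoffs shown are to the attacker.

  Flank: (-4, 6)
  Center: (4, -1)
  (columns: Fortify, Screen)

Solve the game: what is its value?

4/3

Row minima: Flank → -4, Center → -1; maximin = -1.
Column maxima: Fortify → 4, Screen → 6; minimax = 4.
-1 ≠ 4, so there is no saddle point; optimal play is mixed.
Let the attacker play Flank with probability p. Expected payoff against Fortify: (-4)p + 4(1−p) = −8p + 4; against Screen: 6p + (-1)(1−p) = 7p − 1.
Setting these equal: −8p + 4 = 7p − 1 ⇒ −15p = -5 ⇒ p = 1/3, and the value is (-8)·(1/3) + 4 = 4/3.
For the defender: with q = P(Fortify), equating Flank's and Center's payoffs gives −10q + 6 = 5q − 1 ⇒ q = 7/15.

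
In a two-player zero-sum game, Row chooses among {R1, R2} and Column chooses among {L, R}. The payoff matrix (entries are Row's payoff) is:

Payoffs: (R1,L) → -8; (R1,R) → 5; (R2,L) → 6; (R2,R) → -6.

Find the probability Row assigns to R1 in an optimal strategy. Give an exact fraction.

Row minima: R1 → -8, R2 → -6; maximin = -6.
Column maxima: L → 6, R → 5; minimax = 5.
-6 ≠ 5, so there is no saddle point; optimal play is mixed.
Let Row play R1 with probability p. Expected payoff against L: (-8)p + 6(1−p) = −14p + 6; against R: 5p + (-6)(1−p) = 11p − 6.
Setting these equal: −14p + 6 = 11p − 6 ⇒ −25p = -12 ⇒ p = 12/25, and the value is (-14)·(12/25) + 6 = -18/25.
For Column: with q = P(L), equating R1's and R2's payoffs gives −13q + 5 = 12q − 6 ⇒ q = 11/25.

12/25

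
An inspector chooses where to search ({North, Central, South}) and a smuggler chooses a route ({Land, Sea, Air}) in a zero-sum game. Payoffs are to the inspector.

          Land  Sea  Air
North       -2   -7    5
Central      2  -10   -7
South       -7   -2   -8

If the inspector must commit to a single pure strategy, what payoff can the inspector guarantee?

Row minima: North → -7, Central → -10, South → -8.
The best of these is -7.

-7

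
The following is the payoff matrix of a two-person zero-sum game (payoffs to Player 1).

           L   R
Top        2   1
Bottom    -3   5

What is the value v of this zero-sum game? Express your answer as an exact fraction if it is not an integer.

Row minima: Top → 1, Bottom → -3; maximin = 1.
Column maxima: L → 2, R → 5; minimax = 2.
1 ≠ 2, so there is no saddle point; optimal play is mixed.
Let Player 1 play Top with probability p. Expected payoff against L: 2p + (-3)(1−p) = 5p − 3; against R: 1p + 5(1−p) = −4p + 5.
Setting these equal: 5p − 3 = −4p + 5 ⇒ 9p = 8 ⇒ p = 8/9, and the value is (5)·(8/9) − 3 = 13/9.
For Player 2: with q = P(L), equating Top's and Bottom's payoffs gives q + 1 = −8q + 5 ⇒ q = 4/9.

13/9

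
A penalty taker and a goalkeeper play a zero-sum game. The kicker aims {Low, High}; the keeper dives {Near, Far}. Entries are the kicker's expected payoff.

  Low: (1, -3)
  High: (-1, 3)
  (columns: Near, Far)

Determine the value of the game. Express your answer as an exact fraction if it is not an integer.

Row minima: Low → -3, High → -1; maximin = -1.
Column maxima: Near → 1, Far → 3; minimax = 1.
-1 ≠ 1, so there is no saddle point; optimal play is mixed.
Let the kicker play Low with probability p. Expected payoff against Near: 1p + (-1)(1−p) = 2p − 1; against Far: (-3)p + 3(1−p) = −6p + 3.
Setting these equal: 2p − 1 = −6p + 3 ⇒ 8p = 4 ⇒ p = 1/2, and the value is (2)·(1/2) − 1 = 0.
For the keeper: with q = P(Near), equating Low's and High's payoffs gives 4q − 3 = −4q + 3 ⇒ q = 3/4.

0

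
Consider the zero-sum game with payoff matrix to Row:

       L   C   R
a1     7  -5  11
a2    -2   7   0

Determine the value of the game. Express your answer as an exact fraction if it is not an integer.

13/7

Row minima: a1 → -5, a2 → -2; maximin = -2.
Column maxima: L → 7, C → 7, R → 11; minimax = 7.
-2 ≠ 7, so there is no saddle point; optimal play is mixed.
R is strictly dominated by L (it gives Row strictly more in every row), so Column never plays it.
On the remaining 2×2 (a1, a2 vs L, C):
Let Row play a1 with probability p. Expected payoff against L: 7p + (-2)(1−p) = 9p − 2; against C: (-5)p + 7(1−p) = −12p + 7.
Setting these equal: 9p − 2 = −12p + 7 ⇒ 21p = 9 ⇒ p = 3/7, and the value is (9)·(3/7) − 2 = 13/7.
For Column: with q = P(L), equating a1's and a2's payoffs gives 12q − 5 = −9q + 7 ⇒ q = 4/7.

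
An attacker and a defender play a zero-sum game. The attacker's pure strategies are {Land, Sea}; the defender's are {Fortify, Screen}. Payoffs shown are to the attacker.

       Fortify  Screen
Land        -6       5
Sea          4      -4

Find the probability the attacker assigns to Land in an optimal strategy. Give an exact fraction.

8/19

Row minima: Land → -6, Sea → -4; maximin = -4.
Column maxima: Fortify → 4, Screen → 5; minimax = 4.
-4 ≠ 4, so there is no saddle point; optimal play is mixed.
Let the attacker play Land with probability p. Expected payoff against Fortify: (-6)p + 4(1−p) = −10p + 4; against Screen: 5p + (-4)(1−p) = 9p − 4.
Setting these equal: −10p + 4 = 9p − 4 ⇒ −19p = -8 ⇒ p = 8/19, and the value is (-10)·(8/19) + 4 = -4/19.
For the defender: with q = P(Fortify), equating Land's and Sea's payoffs gives −11q + 5 = 8q − 4 ⇒ q = 9/19.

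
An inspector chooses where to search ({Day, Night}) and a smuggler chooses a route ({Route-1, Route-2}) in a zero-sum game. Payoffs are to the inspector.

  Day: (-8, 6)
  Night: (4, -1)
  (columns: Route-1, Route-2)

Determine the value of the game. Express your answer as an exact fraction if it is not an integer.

Row minima: Day → -8, Night → -1; maximin = -1.
Column maxima: Route-1 → 4, Route-2 → 6; minimax = 4.
-1 ≠ 4, so there is no saddle point; optimal play is mixed.
Let the inspector play Day with probability p. Expected payoff against Route-1: (-8)p + 4(1−p) = −12p + 4; against Route-2: 6p + (-1)(1−p) = 7p − 1.
Setting these equal: −12p + 4 = 7p − 1 ⇒ −19p = -5 ⇒ p = 5/19, and the value is (-12)·(5/19) + 4 = 16/19.
For the smuggler: with q = P(Route-1), equating Day's and Night's payoffs gives −14q + 6 = 5q − 1 ⇒ q = 7/19.

16/19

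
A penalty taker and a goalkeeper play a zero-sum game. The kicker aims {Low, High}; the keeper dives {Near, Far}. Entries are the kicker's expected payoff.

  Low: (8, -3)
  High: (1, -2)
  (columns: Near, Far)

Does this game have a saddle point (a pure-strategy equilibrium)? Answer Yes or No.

Row minima: Low → -3, High → -2; maximin = -2.
Column maxima: Near → 8, Far → -2; minimax = -2.
maximin = minimax = -2, so a saddle point exists.

Yes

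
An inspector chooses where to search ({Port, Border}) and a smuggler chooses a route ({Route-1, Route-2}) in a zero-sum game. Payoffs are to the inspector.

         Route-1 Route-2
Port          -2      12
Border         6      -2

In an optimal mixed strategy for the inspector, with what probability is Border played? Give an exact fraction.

7/11

Row minima: Port → -2, Border → -2; maximin = -2.
Column maxima: Route-1 → 6, Route-2 → 12; minimax = 6.
-2 ≠ 6, so there is no saddle point; optimal play is mixed.
Let the inspector play Port with probability p. Expected payoff against Route-1: (-2)p + 6(1−p) = −8p + 6; against Route-2: 12p + (-2)(1−p) = 14p − 2.
Setting these equal: −8p + 6 = 14p − 2 ⇒ −22p = -8 ⇒ p = 4/11, and the value is (-8)·(4/11) + 6 = 34/11.
For the smuggler: with q = P(Route-1), equating Port's and Border's payoffs gives −14q + 12 = 8q − 2 ⇒ q = 7/11.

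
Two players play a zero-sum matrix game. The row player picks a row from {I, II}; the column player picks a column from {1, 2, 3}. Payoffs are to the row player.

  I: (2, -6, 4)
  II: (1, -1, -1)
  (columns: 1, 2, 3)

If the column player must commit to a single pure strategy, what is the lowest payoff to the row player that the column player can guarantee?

Column maxima: 1 → 2, 2 → -1, 3 → 4.
The smallest of these is -1.

-1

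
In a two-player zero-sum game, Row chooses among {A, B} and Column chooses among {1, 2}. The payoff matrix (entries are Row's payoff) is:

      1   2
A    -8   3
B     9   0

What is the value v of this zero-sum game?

Row minima: A → -8, B → 0; maximin = 0.
Column maxima: 1 → 9, 2 → 3; minimax = 3.
0 ≠ 3, so there is no saddle point; optimal play is mixed.
Let Row play A with probability p. Expected payoff against 1: (-8)p + 9(1−p) = −17p + 9; against 2: 3p + 0(1−p) = 3p.
Setting these equal: −17p + 9 = 3p ⇒ −20p = -9 ⇒ p = 9/20, and the value is (-17)·(9/20) + 9 = 27/20.
For Column: with q = P(1), equating A's and B's payoffs gives −11q + 3 = 9q ⇒ q = 3/20.

27/20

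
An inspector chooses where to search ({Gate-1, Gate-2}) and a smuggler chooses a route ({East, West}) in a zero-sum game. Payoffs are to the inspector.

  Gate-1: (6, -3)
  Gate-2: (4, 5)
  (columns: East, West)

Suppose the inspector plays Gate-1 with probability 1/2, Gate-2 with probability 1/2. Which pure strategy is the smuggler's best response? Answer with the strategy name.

West

If the smuggler plays East, the inspector's expected payoff is (1/2)·6 + (1/2)·4 = 5.
If the smuggler plays West, the inspector's expected payoff is (1/2)·(-3) + (1/2)·5 = 1.
The smuggler minimizes the inspector's payoff; the smallest is 1, so the best response is West.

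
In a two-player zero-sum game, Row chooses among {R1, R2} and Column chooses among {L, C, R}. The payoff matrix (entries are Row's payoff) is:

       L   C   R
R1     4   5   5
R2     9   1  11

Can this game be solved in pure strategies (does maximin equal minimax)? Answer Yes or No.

Row minima: R1 → 4, R2 → 1; maximin = 4.
Column maxima: L → 9, C → 5, R → 11; minimax = 5.
4 ≠ 5, so no pure-strategy equilibrium exists.

No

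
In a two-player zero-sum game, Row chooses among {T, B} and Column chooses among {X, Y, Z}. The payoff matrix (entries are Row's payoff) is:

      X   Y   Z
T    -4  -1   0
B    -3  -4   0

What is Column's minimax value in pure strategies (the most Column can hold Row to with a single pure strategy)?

Column maxima: X → -3, Y → -1, Z → 0.
The smallest of these is -3.

-3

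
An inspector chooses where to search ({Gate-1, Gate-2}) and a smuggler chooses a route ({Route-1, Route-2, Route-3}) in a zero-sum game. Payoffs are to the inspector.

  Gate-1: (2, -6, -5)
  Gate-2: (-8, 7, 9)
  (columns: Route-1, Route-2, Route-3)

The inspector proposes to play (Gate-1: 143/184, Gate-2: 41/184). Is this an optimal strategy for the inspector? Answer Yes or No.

No

Against Route-1 this mix gives (143/184)·2 + (41/184)·(-8) = -21/92.
Against Route-2 this mix gives (143/184)·(-6) + (41/184)·7 = -571/184.
Against Route-3 this mix gives (143/184)·(-5) + (41/184)·9 = -173/92.
The smuggler will play Route-2, holding the inspector to -571/184. Shifting weight toward the row that does better against Route-2 would raise this floor (the equalizing mix achieves -34/23 against both Route-2 and Route-1), so the proposed strategy is not optimal.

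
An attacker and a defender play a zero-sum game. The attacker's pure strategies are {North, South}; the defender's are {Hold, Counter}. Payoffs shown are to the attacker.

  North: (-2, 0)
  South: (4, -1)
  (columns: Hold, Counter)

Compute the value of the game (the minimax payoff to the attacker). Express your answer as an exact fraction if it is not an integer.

Row minima: North → -2, South → -1; maximin = -1.
Column maxima: Hold → 4, Counter → 0; minimax = 0.
-1 ≠ 0, so there is no saddle point; optimal play is mixed.
Let the attacker play North with probability p. Expected payoff against Hold: (-2)p + 4(1−p) = −6p + 4; against Counter: 0p + (-1)(1−p) = p − 1.
Setting these equal: −6p + 4 = p − 1 ⇒ −7p = -5 ⇒ p = 5/7, and the value is (-6)·(5/7) + 4 = -2/7.
For the defender: with q = P(Hold), equating North's and South's payoffs gives −2q = 5q − 1 ⇒ q = 1/7.

-2/7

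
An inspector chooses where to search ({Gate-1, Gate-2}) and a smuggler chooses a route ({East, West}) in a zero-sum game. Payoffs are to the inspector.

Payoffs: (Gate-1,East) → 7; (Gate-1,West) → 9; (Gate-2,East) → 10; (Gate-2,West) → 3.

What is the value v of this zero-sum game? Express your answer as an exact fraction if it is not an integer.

Row minima: Gate-1 → 7, Gate-2 → 3; maximin = 7.
Column maxima: East → 10, West → 9; minimax = 9.
7 ≠ 9, so there is no saddle point; optimal play is mixed.
Let the inspector play Gate-1 with probability p. Expected payoff against East: 7p + 10(1−p) = −3p + 10; against West: 9p + 3(1−p) = 6p + 3.
Setting these equal: −3p + 10 = 6p + 3 ⇒ −9p = -7 ⇒ p = 7/9, and the value is (-3)·(7/9) + 10 = 23/3.
For the smuggler: with q = P(East), equating Gate-1's and Gate-2's payoffs gives −2q + 9 = 7q + 3 ⇒ q = 2/3.

23/3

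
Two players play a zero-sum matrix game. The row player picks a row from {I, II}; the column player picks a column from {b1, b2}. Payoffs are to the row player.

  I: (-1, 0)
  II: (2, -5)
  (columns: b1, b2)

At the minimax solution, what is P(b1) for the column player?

Row minima: I → -1, II → -5; maximin = -1.
Column maxima: b1 → 2, b2 → 0; minimax = 0.
-1 ≠ 0, so there is no saddle point; optimal play is mixed.
Let the row player play I with probability p. Expected payoff against b1: (-1)p + 2(1−p) = −3p + 2; against b2: 0p + (-5)(1−p) = 5p − 5.
Setting these equal: −3p + 2 = 5p − 5 ⇒ −8p = -7 ⇒ p = 7/8, and the value is (-3)·(7/8) + 2 = -5/8.
For the column player: with q = P(b1), equating I's and II's payoffs gives −q = 7q − 5 ⇒ q = 5/8.

5/8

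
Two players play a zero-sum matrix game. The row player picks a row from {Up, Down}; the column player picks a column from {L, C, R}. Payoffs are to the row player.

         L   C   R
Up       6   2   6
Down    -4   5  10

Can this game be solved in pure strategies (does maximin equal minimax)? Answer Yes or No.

No

Row minima: Up → 2, Down → -4; maximin = 2.
Column maxima: L → 6, C → 5, R → 10; minimax = 5.
2 ≠ 5, so no pure-strategy equilibrium exists.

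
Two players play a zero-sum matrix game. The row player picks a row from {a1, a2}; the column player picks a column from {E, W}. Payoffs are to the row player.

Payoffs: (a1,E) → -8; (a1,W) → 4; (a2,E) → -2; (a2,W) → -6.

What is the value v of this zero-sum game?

Row minima: a1 → -8, a2 → -6; maximin = -6.
Column maxima: E → -2, W → 4; minimax = -2.
-6 ≠ -2, so there is no saddle point; optimal play is mixed.
Let the row player play a1 with probability p. Expected payoff against E: (-8)p + (-2)(1−p) = −6p − 2; against W: 4p + (-6)(1−p) = 10p − 6.
Setting these equal: −6p − 2 = 10p − 6 ⇒ −16p = -4 ⇒ p = 1/4, and the value is (-6)·(1/4) − 2 = -7/2.
For the column player: with q = P(E), equating a1's and a2's payoffs gives −12q + 4 = 4q − 6 ⇒ q = 5/8.

-7/2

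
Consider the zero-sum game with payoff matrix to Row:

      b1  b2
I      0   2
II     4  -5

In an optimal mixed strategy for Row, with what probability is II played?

Row minima: I → 0, II → -5; maximin = 0.
Column maxima: b1 → 4, b2 → 2; minimax = 2.
0 ≠ 2, so there is no saddle point; optimal play is mixed.
Let Row play I with probability p. Expected payoff against b1: 0p + 4(1−p) = −4p + 4; against b2: 2p + (-5)(1−p) = 7p − 5.
Setting these equal: −4p + 4 = 7p − 5 ⇒ −11p = -9 ⇒ p = 9/11, and the value is (-4)·(9/11) + 4 = 8/11.
For Column: with q = P(b1), equating I's and II's payoffs gives −2q + 2 = 9q − 5 ⇒ q = 7/11.

2/11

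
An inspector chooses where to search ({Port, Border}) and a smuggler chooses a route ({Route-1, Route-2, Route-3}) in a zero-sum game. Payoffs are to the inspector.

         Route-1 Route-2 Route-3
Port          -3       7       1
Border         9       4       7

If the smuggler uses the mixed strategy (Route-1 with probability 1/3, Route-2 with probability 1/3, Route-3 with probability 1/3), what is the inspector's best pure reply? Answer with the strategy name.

Border

Expected payoff of Port: (1/3)·(-3) + (1/3)·7 + (1/3)·1 = 5/3.
Expected payoff of Border: (1/3)·9 + (1/3)·4 + (1/3)·7 = 20/3.
The largest is 20/3, so the inspector's best response is Border.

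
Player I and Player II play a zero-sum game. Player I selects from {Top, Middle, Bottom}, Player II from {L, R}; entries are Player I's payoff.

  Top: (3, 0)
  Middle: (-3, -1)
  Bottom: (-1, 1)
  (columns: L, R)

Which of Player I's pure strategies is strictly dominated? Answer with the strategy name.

Top gives a strictly higher payoff than Middle against every column: 3 > -3, 0 > -1.
So Middle is strictly dominated and Player I never plays it.

Middle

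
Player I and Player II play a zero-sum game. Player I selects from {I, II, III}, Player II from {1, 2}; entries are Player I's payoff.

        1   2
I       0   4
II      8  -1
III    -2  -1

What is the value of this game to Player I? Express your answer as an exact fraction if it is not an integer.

Row minima: I → 0, II → -1, III → -2; maximin = 0.
Column maxima: 1 → 8, 2 → 4; minimax = 4.
0 ≠ 4, so there is no saddle point; optimal play is mixed.
III is strictly dominated by I, so Player I never plays it.
On the remaining 2×2 (I, II vs 1, 2):
Let Player I play I with probability p. Expected payoff against 1: 0p + 8(1−p) = −8p + 8; against 2: 4p + (-1)(1−p) = 5p − 1.
Setting these equal: −8p + 8 = 5p − 1 ⇒ −13p = -9 ⇒ p = 9/13, and the value is (-8)·(9/13) + 8 = 32/13.
For Player II: with q = P(1), equating I's and II's payoffs gives −4q + 4 = 9q − 1 ⇒ q = 5/13.

32/13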